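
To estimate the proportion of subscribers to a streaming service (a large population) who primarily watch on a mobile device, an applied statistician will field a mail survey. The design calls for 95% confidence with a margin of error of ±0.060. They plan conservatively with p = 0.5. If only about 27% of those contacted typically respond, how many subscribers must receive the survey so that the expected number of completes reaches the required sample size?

989

For 95% confidence, z = 1.960.
Completed interviews needed: n₀ = 1.960² × 0.2500 / 0.060² ≈ 266.78 → 267.
At a 27% response rate, contacts needed = 267 / 0.27 ≈ 988.89 → 989.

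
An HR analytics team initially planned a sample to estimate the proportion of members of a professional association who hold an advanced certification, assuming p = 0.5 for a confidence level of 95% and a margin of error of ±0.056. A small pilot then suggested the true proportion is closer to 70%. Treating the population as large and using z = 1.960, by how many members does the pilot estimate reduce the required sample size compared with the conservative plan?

49

Conservative (p = 0.5): n = 1.960² × 0.25 / 0.056² ≈ 306.25 → 307.
Using p = 0.70: p(1−p) = 0.2100, so n = 1.960² × 0.2100 / 0.056² ≈ 257.25 → 258.
Reduction: 307 − 258 = 49.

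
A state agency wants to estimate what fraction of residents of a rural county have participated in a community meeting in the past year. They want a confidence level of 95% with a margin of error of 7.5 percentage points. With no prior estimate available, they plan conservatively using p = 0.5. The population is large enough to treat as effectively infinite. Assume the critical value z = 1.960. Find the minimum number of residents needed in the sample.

171

With p = 0.5, p(1−p) = 0.25.
n = z²·p(1−p)/E² = 1.960² × 0.2500 / 0.075² = 3.8416 × 0.2500 / 0.005625 ≈ 170.74.
Rounding up gives n = 171.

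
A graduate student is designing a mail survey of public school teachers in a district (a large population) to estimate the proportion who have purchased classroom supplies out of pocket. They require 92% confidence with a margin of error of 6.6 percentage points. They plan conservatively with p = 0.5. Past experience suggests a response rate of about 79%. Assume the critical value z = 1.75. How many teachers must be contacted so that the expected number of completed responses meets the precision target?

223

Completed interviews needed: n₀ = 1.75² × 0.2500 / 0.066² ≈ 175.76 → 176.
At a 79% response rate, contacts needed = 176 / 0.79 ≈ 222.78 → 223.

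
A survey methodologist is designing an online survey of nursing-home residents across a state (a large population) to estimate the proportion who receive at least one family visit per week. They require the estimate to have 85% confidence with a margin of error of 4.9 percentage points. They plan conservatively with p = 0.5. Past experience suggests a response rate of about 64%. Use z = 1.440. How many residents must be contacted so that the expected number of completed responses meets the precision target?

338

Completed interviews needed: n₀ = 1.440² × 0.2500 / 0.049² ≈ 215.91 → 216.
At a 64% response rate, contacts needed = 216 / 0.64 ≈ 337.50 → 338.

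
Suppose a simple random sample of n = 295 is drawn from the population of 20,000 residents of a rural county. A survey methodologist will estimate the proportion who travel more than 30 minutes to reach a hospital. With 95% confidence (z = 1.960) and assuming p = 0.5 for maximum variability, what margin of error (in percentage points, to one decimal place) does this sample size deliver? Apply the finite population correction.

Finite-population factor: (N−n)/(N−1) = (20000−295)/(20000−1) = 0.9853.
SE(p̂) = √[p(1−p)/n · (N−n)/(N−1)] = √[0.2500/295 × 0.9853] = 0.02890.
E = z × SE = 1.960 × 0.02890 = 0.05664 ≈ 5.7 percentage points.

5.7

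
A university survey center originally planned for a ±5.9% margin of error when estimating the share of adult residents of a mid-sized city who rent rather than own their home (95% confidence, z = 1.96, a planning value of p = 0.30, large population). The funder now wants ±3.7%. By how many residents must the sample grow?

358

At ±5.9%: n = 1.96² × 0.2100 / 0.059² ≈ 231.75 → 232.
At ±3.7%: n = 1.96² × 0.2100 / 0.037² ≈ 589.29 → 590.
Additional respondents: 590 − 232 = 358.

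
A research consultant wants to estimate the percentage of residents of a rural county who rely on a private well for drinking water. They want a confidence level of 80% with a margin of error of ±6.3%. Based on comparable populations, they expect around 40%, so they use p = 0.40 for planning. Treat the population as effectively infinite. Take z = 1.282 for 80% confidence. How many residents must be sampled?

100

With p = 0.40, p(1−p) = 0.2400.
n = z²·p(1−p)/E² = 1.282² × 0.2400 / 0.063² = 1.6435 × 0.2400 / 0.003969 ≈ 99.38.
Rounding up gives n = 100.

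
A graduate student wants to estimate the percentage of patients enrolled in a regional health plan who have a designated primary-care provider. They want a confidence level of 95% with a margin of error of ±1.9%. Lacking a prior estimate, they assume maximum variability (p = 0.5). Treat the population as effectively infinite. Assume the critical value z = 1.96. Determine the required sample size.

2661

With p = 0.5, p(1−p) = 0.25.
n = z²·p(1−p)/E² = 1.96² × 0.2500 / 0.019² = 3.8416 × 0.2500 / 0.000361 ≈ 2660.39.
Rounding up gives n = 2661.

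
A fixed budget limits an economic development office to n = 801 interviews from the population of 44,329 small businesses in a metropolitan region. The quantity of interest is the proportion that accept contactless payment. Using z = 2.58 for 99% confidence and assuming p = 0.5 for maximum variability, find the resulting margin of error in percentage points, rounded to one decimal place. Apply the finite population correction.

Finite-population factor: (N−n)/(N−1) = (44329−801)/(44329−1) = 0.9820.
SE(p̂) = √[p(1−p)/n · (N−n)/(N−1)] = √[0.2500/801 × 0.9820] = 0.01751.
E = z × SE = 2.58 × 0.01751 = 0.04517 ≈ 4.5 percentage points.

4.5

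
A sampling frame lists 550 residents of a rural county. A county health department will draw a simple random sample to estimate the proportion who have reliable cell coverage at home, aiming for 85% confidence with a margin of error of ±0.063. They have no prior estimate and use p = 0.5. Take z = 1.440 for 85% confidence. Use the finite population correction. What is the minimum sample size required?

106

Unadjusted: n₀ = 1.440² × 0.50 × 0.50 / 0.063² ≈ 130.61, so n₀ = 131.
Finite population correction with N = 550: n = n₀ / (1 + (n₀−1)/N) = 131 / (1 + 130/550) = 131 / 1.2364 ≈ 105.96.
Rounding up, n = 106.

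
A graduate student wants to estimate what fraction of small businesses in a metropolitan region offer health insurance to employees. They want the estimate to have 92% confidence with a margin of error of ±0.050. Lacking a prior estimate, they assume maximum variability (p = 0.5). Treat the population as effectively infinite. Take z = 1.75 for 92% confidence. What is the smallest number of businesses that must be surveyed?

With p = 0.5, p(1−p) = 0.25.
n = z²·p(1−p)/E² = 1.75² × 0.2500 / 0.050² = 3.0625 × 0.2500 / 0.002500 ≈ 306.25.
Rounding up gives n = 307.

307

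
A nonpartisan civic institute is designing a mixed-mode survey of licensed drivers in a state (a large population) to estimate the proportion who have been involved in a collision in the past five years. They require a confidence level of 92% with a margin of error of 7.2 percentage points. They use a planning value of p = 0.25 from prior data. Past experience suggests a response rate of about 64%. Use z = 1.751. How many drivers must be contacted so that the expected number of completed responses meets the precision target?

174

Completed interviews needed: n₀ = 1.751² × 0.1875 / 0.072² ≈ 110.89 → 111.
At a 64% response rate, contacts needed = 111 / 0.64 ≈ 173.44 → 174.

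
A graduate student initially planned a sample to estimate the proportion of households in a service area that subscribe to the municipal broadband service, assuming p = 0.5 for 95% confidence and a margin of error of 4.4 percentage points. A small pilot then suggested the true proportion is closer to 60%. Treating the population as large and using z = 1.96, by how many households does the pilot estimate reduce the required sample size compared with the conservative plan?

20

Conservative (p = 0.5): n = 1.96² × 0.25 / 0.044² ≈ 496.07 → 497.
Using p = 0.60: p(1−p) = 0.2400, so n = 1.96² × 0.2400 / 0.044² ≈ 476.23 → 477.
Reduction: 497 − 477 = 20.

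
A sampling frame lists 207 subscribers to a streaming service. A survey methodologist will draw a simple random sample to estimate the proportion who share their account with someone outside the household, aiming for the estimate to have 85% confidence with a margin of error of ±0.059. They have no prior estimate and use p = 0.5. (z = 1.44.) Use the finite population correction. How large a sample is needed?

87

Unadjusted: n₀ = 1.44² × 0.50 × 0.50 / 0.059² ≈ 148.92, so n₀ = 149.
Finite population correction with N = 207: n = n₀ / (1 + (n₀−1)/N) = 149 / (1 + 148/207) = 149 / 1.7150 ≈ 86.88.
Rounding up, n = 87.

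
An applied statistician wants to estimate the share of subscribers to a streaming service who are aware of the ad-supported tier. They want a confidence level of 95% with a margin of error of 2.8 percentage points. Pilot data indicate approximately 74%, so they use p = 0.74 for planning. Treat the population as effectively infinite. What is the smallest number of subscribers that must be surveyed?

943

For 95% confidence, z = 1.960.
With p = 0.74, p(1−p) = 0.1924.
n = z²·p(1−p)/E² = 1.960² × 0.1924 / 0.028² = 3.8416 × 0.1924 / 0.000784 ≈ 942.76.
Rounding up gives n = 943.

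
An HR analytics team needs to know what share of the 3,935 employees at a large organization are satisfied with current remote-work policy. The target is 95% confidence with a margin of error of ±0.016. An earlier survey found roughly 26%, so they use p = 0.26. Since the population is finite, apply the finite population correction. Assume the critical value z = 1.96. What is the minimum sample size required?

Unadjusted: n₀ = 1.96² × 0.26 × 0.74 / 0.016² ≈ 2887.20, so n₀ = 2888.
Finite population correction with N = 3,935: n = n₀ / (1 + (n₀−1)/N) = 2888 / (1 + 2887/3935) = 2888 / 1.7337 ≈ 1665.83.
Rounding up, n = 1666.

1666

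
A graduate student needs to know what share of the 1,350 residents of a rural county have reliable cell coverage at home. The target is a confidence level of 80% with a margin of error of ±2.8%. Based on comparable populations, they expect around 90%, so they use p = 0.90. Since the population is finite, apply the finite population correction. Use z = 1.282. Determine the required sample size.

Unadjusted: n₀ = 1.282² × 0.90 × 0.10 / 0.028² ≈ 188.67, so n₀ = 189.
Finite population correction with N = 1,350: n = n₀ / (1 + (n₀−1)/N) = 189 / (1 + 188/1350) = 189 / 1.1393 ≈ 165.90.
Rounding up, n = 166.

166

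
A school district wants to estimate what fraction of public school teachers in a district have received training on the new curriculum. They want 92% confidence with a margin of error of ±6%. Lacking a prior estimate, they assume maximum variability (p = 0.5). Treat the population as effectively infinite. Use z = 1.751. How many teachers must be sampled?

213

With p = 0.5, p(1−p) = 0.25.
n = z²·p(1−p)/E² = 1.751² × 0.2500 / 0.060² = 3.0660 × 0.2500 / 0.003600 ≈ 212.92.
Rounding up gives n = 213.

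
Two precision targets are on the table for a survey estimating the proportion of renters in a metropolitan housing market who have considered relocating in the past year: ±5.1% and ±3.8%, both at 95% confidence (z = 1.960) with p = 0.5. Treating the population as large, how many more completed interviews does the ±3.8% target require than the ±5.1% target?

296

At ±5.1%: n = 1.960² × 0.2500 / 0.051² ≈ 369.24 → 370.
At ±3.8%: n = 1.960² × 0.2500 / 0.038² ≈ 665.10 → 666.
Additional respondents: 666 − 370 = 296.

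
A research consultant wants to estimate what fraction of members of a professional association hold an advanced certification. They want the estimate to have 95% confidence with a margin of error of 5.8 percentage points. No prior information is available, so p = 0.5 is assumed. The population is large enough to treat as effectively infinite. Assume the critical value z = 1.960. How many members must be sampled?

With p = 0.5, p(1−p) = 0.25.
n = z²·p(1−p)/E² = 1.960² × 0.2500 / 0.058² = 3.8416 × 0.2500 / 0.003364 ≈ 285.49.
Rounding up gives n = 286.

286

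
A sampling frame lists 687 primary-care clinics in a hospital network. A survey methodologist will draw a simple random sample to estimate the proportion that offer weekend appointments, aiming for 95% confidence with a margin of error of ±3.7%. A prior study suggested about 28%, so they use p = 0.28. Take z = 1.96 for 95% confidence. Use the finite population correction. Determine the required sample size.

Unadjusted: n₀ = 1.96² × 0.28 × 0.72 / 0.037² ≈ 565.72, so n₀ = 566.
Finite population correction with N = 687: n = n₀ / (1 + (n₀−1)/N) = 566 / (1 + 565/687) = 566 / 1.8224 ≈ 310.58.
Rounding up, n = 311.

311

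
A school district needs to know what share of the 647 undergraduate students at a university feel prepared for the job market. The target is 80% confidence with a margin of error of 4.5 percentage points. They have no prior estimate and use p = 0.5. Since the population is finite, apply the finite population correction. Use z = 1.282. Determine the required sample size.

Unadjusted: n₀ = 1.282² × 0.50 × 0.50 / 0.045² ≈ 202.90, so n₀ = 203.
Finite population correction with N = 647: n = n₀ / (1 + (n₀−1)/N) = 203 / (1 + 202/647) = 203 / 1.3122 ≈ 154.70.
Rounding up, n = 155.

155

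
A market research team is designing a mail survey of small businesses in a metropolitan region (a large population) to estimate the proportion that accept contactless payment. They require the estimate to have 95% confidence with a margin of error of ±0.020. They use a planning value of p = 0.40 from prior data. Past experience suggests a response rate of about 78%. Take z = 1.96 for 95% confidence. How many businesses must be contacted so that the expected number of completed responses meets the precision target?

Completed interviews needed: n₀ = 1.96² × 0.2400 / 0.020² ≈ 2304.96 → 2305.
At a 78% response rate, contacts needed = 2305 / 0.78 ≈ 2955.13 → 2956.

2956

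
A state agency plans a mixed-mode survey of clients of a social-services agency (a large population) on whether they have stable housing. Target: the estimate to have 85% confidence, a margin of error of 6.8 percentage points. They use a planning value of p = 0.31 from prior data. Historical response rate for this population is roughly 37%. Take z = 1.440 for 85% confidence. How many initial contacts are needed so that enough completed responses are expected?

Completed interviews needed: n₀ = 1.440² × 0.2139 / 0.068² ≈ 95.92 → 96.
At a 37% response rate, contacts needed = 96 / 0.37 ≈ 259.46 → 260.

260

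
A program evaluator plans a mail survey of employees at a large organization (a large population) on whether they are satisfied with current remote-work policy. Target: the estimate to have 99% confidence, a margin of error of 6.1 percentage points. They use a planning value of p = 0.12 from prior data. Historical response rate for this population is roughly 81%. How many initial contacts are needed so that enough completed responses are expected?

For 99% confidence, z = 2.58.
Completed interviews needed: n₀ = 2.58² × 0.1056 / 0.061² ≈ 188.91 → 189.
At an 81% response rate, contacts needed = 189 / 0.81 ≈ 233.33 → 234.

234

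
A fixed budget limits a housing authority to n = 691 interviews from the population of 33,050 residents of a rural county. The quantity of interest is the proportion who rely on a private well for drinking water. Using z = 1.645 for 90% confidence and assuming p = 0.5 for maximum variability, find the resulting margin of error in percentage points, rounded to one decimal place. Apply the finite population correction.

Finite-population factor: (N−n)/(N−1) = (33050−691)/(33050−1) = 0.9791.
SE(p̂) = √[p(1−p)/n · (N−n)/(N−1)] = √[0.2500/691 × 0.9791] = 0.01882.
E = z × SE = 1.645 × 0.01882 = 0.03096 ≈ 3.1 percentage points.

3.1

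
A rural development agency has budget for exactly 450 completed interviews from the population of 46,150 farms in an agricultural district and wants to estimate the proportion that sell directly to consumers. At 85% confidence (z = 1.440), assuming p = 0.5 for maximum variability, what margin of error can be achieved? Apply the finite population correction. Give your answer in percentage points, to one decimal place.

Finite-population factor: (N−n)/(N−1) = (46150−450)/(46150−1) = 0.9903.
SE(p̂) = √[p(1−p)/n · (N−n)/(N−1)] = √[0.2500/450 × 0.9903] = 0.02346.
E = z × SE = 1.440 × 0.02346 = 0.03378 ≈ 3.4 percentage points.

3.4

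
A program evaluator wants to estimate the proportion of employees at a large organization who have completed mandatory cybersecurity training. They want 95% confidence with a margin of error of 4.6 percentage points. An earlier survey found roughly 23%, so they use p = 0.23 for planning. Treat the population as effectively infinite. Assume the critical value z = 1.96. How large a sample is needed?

With p = 0.23, p(1−p) = 0.1771.
n = z²·p(1−p)/E² = 1.96² × 0.1771 / 0.046² = 3.8416 × 0.1771 / 0.002116 ≈ 321.53.
Rounding up gives n = 322.

322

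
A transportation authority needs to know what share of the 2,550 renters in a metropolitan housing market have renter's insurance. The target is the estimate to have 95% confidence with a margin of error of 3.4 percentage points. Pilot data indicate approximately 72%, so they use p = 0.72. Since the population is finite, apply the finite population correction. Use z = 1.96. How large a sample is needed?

531

Unadjusted: n₀ = 1.96² × 0.72 × 0.28 / 0.034² ≈ 669.95, so n₀ = 670.
Finite population correction with N = 2,550: n = n₀ / (1 + (n₀−1)/N) = 670 / (1 + 669/2550) = 670 / 1.2624 ≈ 530.75.
Rounding up, n = 531.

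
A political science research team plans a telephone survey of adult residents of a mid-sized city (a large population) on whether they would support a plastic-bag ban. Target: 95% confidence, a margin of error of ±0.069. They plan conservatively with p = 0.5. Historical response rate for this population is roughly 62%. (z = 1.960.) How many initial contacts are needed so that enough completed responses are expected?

Completed interviews needed: n₀ = 1.960² × 0.2500 / 0.069² ≈ 201.72 → 202.
At a 62% response rate, contacts needed = 202 / 0.62 ≈ 325.81 → 326.

326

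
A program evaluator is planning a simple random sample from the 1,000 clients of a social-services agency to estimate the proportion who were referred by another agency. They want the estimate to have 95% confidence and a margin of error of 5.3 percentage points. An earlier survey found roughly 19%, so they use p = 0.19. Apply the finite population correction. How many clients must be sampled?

175

For 95% confidence, z = 1.960.
Unadjusted: n₀ = 1.960² × 0.19 × 0.81 / 0.053² ≈ 210.47, so n₀ = 211.
Finite population correction with N = 1,000: n = n₀ / (1 + (n₀−1)/N) = 211 / (1 + 210/1000) = 211 / 1.2100 ≈ 174.38.
Rounding up, n = 175.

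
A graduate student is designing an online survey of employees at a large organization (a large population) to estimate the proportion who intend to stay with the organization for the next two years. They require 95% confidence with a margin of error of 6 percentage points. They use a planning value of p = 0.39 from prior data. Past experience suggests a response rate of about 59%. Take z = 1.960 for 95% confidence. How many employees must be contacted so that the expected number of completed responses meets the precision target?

Completed interviews needed: n₀ = 1.960² × 0.2379 / 0.060² ≈ 253.87 → 254.
At a 59% response rate, contacts needed = 254 / 0.59 ≈ 430.51 → 431.

431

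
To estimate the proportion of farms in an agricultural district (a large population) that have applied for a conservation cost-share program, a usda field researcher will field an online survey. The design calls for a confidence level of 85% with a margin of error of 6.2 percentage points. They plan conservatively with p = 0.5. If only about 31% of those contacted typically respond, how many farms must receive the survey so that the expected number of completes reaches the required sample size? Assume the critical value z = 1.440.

436

Completed interviews needed: n₀ = 1.440² × 0.2500 / 0.062² ≈ 134.86 → 135.
At a 31% response rate, contacts needed = 135 / 0.31 ≈ 435.48 → 436.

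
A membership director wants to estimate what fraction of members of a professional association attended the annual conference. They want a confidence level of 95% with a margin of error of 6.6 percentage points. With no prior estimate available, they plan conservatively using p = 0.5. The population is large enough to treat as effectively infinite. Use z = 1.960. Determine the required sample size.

221

With p = 0.5, p(1−p) = 0.25.
n = z²·p(1−p)/E² = 1.960² × 0.2500 / 0.066² = 3.8416 × 0.2500 / 0.004356 ≈ 220.48.
Rounding up gives n = 221.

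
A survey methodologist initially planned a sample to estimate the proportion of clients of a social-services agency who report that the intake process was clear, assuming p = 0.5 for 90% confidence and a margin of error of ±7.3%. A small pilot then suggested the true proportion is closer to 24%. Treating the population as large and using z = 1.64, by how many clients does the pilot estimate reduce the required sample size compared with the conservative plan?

Conservative (p = 0.5): n = 1.64² × 0.25 / 0.073² ≈ 126.18 → 127.
Using p = 0.24: p(1−p) = 0.1824, so n = 1.64² × 0.1824 / 0.073² ≈ 92.06 → 93.
Reduction: 127 − 93 = 34.

34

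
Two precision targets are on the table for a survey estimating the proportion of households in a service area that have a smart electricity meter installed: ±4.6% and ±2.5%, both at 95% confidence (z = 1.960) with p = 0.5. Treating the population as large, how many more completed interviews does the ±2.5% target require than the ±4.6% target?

1083

At ±4.6%: n = 1.960² × 0.2500 / 0.046² ≈ 453.88 → 454.
At ±2.5%: n = 1.960² × 0.2500 / 0.025² ≈ 1536.64 → 1537.
Additional respondents: 1537 − 454 = 1083.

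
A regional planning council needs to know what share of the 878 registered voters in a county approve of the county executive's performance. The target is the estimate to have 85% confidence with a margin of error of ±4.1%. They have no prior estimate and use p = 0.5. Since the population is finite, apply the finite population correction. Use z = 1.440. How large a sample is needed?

Unadjusted: n₀ = 1.440² × 0.50 × 0.50 / 0.041² ≈ 308.39, so n₀ = 309.
Finite population correction with N = 878: n = n₀ / (1 + (n₀−1)/N) = 309 / (1 + 308/878) = 309 / 1.3508 ≈ 228.75.
Rounding up, n = 229.

229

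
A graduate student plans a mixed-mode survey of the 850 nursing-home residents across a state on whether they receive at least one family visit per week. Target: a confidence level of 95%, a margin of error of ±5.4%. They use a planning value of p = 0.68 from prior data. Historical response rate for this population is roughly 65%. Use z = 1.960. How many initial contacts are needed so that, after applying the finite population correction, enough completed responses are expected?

331

Completed interviews needed (unadjusted): n₀ = 1.960² × 0.2176 / 0.054² ≈ 286.67 → 287.
FPC for N = 850: n = 287 / (1 + 286/850) = 287 / 1.3365 ≈ 214.74 → 215.
At a 65% response rate, contacts needed = 215 / 0.65 ≈ 330.77 → 331.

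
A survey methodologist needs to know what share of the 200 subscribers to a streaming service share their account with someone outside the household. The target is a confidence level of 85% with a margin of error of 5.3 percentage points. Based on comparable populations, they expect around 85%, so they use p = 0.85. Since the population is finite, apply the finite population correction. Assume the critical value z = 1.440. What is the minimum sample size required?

65

Unadjusted: n₀ = 1.440² × 0.85 × 0.15 / 0.053² ≈ 94.12, so n₀ = 95.
Finite population correction with N = 200: n = n₀ / (1 + (n₀−1)/N) = 95 / (1 + 94/200) = 95 / 1.4700 ≈ 64.63.
Rounding up, n = 65.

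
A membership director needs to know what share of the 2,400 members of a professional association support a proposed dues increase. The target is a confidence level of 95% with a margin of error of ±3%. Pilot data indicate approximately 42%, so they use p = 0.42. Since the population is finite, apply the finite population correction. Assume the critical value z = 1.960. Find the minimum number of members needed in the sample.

Unadjusted: n₀ = 1.960² × 0.42 × 0.58 / 0.030² ≈ 1039.79, so n₀ = 1040.
Finite population correction with N = 2,400: n = n₀ / (1 + (n₀−1)/N) = 1040 / (1 + 1039/2400) = 1040 / 1.4329 ≈ 725.79.
Rounding up, n = 726.

726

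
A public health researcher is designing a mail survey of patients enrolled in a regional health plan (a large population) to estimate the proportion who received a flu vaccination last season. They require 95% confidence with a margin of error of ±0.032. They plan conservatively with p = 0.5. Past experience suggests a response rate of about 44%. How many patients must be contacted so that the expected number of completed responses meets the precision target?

2132

For 95% confidence, z = 1.960.
Completed interviews needed: n₀ = 1.960² × 0.2500 / 0.032² ≈ 937.89 → 938.
At a 44% response rate, contacts needed = 938 / 0.44 ≈ 2131.82 → 2132.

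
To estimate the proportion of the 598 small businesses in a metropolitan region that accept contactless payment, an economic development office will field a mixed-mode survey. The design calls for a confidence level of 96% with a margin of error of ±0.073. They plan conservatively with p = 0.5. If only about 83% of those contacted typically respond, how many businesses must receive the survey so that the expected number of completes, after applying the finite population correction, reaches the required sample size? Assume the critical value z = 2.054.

Completed interviews needed (unadjusted): n₀ = 2.054² × 0.2500 / 0.073² ≈ 197.92 → 198.
FPC for N = 598: n = 198 / (1 + 197/598) = 198 / 1.3294 ≈ 148.94 → 149.
At an 83% response rate, contacts needed = 149 / 0.83 ≈ 179.52 → 180.

180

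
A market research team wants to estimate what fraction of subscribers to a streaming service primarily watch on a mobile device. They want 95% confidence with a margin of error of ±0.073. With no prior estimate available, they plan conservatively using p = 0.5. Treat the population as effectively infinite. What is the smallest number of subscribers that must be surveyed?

181

For 95% confidence, z = 1.96.
With p = 0.5, p(1−p) = 0.25.
n = z²·p(1−p)/E² = 1.96² × 0.2500 / 0.073² = 3.8416 × 0.2500 / 0.005329 ≈ 180.22.
Rounding up gives n = 181.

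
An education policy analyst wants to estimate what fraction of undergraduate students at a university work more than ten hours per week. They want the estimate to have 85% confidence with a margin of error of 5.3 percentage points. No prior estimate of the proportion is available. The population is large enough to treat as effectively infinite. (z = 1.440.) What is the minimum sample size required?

185

With no prior estimate, use p = 0.5, giving p(1−p) = 0.25.
n = z²·p(1−p)/E² = 1.440² × 0.2500 / 0.053² = 2.0736 × 0.2500 / 0.002809 ≈ 184.55.
Rounding up gives n = 185.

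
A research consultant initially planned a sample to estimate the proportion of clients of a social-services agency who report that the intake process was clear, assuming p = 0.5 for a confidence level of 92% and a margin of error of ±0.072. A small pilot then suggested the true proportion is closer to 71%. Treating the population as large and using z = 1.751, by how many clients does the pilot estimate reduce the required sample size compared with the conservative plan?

26

Conservative (p = 0.5): n = 1.751² × 0.25 / 0.072² ≈ 147.86 → 148.
Using p = 0.71: p(1−p) = 0.2059, so n = 1.751² × 0.2059 / 0.072² ≈ 121.78 → 122.
Reduction: 148 − 122 = 26.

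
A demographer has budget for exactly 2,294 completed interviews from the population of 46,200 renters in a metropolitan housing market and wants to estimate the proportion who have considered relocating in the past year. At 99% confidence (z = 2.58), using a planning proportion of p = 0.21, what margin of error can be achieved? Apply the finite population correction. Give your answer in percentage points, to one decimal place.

Finite-population factor: (N−n)/(N−1) = (46200−2294)/(46200−1) = 0.9504.
SE(p̂) = √[p(1−p)/n · (N−n)/(N−1)] = √[0.1659/2294 × 0.9504] = 0.00829.
E = z × SE = 2.58 × 0.00829 = 0.02139 ≈ 2.1 percentage points.

2.1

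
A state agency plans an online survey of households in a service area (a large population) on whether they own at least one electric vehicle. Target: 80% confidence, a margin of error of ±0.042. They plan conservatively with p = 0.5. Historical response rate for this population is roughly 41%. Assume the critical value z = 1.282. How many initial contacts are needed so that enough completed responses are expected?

Completed interviews needed: n₀ = 1.282² × 0.2500 / 0.042² ≈ 232.93 → 233.
At a 41% response rate, contacts needed = 233 / 0.41 ≈ 568.29 → 569.

569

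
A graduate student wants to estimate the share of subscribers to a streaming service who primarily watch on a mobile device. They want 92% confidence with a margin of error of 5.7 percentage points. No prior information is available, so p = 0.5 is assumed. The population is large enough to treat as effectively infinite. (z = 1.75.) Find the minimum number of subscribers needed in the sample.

With p = 0.5, p(1−p) = 0.25.
n = z²·p(1−p)/E² = 1.75² × 0.2500 / 0.057² = 3.0625 × 0.2500 / 0.003249 ≈ 235.65.
Rounding up gives n = 236.

236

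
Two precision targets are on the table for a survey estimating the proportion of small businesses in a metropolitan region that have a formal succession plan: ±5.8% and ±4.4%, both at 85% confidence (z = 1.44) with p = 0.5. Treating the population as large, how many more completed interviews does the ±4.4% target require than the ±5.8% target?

At ±5.8%: n = 1.44² × 0.2500 / 0.058² ≈ 154.10 → 155.
At ±4.4%: n = 1.44² × 0.2500 / 0.044² ≈ 267.77 → 268.
Additional respondents: 268 − 155 = 113.

113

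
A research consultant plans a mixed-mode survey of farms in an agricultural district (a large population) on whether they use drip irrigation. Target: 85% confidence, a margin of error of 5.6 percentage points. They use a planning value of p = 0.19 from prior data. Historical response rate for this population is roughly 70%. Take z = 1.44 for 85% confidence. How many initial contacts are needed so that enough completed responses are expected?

Completed interviews needed: n₀ = 1.44² × 0.1539 / 0.056² ≈ 101.76 → 102.
At a 70% response rate, contacts needed = 102 / 0.70 ≈ 145.71 → 146.

146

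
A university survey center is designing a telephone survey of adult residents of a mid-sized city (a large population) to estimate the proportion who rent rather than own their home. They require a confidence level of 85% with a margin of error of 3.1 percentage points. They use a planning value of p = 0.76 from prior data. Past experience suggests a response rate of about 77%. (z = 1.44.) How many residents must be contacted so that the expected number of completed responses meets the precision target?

512

Completed interviews needed: n₀ = 1.44² × 0.1824 / 0.031² ≈ 393.57 → 394.
At a 77% response rate, contacts needed = 394 / 0.77 ≈ 511.69 → 512.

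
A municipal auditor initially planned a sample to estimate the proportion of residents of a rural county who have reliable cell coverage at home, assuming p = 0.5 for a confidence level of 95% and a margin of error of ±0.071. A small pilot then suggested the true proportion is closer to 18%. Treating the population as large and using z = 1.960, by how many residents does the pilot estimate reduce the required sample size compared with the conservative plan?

Conservative (p = 0.5): n = 1.960² × 0.25 / 0.071² ≈ 190.52 → 191.
Using p = 0.18: p(1−p) = 0.1476, so n = 1.960² × 0.1476 / 0.071² ≈ 112.48 → 113.
Reduction: 191 − 113 = 78.

78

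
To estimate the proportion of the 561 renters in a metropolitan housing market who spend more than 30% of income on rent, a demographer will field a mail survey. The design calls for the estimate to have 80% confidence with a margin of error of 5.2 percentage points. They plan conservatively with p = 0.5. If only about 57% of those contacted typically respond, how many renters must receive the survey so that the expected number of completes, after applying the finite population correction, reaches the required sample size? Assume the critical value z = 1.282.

Completed interviews needed (unadjusted): n₀ = 1.282² × 0.2500 / 0.052² ≈ 151.95 → 152.
FPC for N = 561: n = 152 / (1 + 151/561) = 152 / 1.2692 ≈ 119.76 → 120.
At a 57% response rate, contacts needed = 120 / 0.57 ≈ 210.53 → 211.

211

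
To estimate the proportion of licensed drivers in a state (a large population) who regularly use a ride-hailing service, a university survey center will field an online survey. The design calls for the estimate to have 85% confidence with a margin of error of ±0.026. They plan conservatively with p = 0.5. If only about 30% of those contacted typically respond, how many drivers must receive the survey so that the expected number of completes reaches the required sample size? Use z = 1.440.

Completed interviews needed: n₀ = 1.440² × 0.2500 / 0.026² ≈ 766.86 → 767.
At a 30% response rate, contacts needed = 767 / 0.30 ≈ 2556.67 → 2557.

2557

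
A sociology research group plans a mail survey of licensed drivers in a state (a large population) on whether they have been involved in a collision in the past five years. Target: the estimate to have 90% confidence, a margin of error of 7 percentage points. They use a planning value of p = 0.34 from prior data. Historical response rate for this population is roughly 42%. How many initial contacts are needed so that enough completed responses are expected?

For 90% confidence, z = 1.645.
Completed interviews needed: n₀ = 1.645² × 0.2244 / 0.070² ≈ 123.92 → 124.
At a 42% response rate, contacts needed = 124 / 0.42 ≈ 295.24 → 296.

296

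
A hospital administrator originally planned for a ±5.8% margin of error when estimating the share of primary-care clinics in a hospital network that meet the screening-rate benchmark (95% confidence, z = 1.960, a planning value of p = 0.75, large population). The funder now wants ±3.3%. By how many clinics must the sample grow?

447

At ±5.8%: n = 1.960² × 0.1875 / 0.058² ≈ 214.12 → 215.
At ±3.3%: n = 1.960² × 0.1875 / 0.033² ≈ 661.43 → 662.
Additional respondents: 662 − 215 = 447.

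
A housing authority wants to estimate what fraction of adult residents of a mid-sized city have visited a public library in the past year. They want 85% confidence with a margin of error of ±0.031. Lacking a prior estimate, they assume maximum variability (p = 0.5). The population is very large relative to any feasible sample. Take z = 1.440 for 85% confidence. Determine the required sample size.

With p = 0.5, p(1−p) = 0.25.
n = z²·p(1−p)/E² = 1.440² × 0.2500 / 0.031² = 2.0736 × 0.2500 / 0.000961 ≈ 539.44.
Rounding up gives n = 540.

540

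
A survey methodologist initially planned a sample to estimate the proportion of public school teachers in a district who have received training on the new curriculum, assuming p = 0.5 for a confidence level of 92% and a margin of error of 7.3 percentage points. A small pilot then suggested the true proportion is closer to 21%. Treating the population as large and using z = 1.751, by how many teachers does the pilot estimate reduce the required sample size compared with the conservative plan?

48

Conservative (p = 0.5): n = 1.751² × 0.25 / 0.073² ≈ 143.84 → 144.
Using p = 0.21: p(1−p) = 0.1659, so n = 1.751² × 0.1659 / 0.073² ≈ 95.45 → 96.
Reduction: 144 − 96 = 48.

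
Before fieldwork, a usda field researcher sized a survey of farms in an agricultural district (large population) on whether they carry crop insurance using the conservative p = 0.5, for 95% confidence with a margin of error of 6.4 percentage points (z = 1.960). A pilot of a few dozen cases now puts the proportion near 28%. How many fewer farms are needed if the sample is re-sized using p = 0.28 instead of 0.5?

45

Conservative (p = 0.5): n = 1.960² × 0.25 / 0.064² ≈ 234.47 → 235.
Using p = 0.28: p(1−p) = 0.2016, so n = 1.960² × 0.2016 / 0.064² ≈ 189.08 → 190.
Reduction: 235 − 190 = 45.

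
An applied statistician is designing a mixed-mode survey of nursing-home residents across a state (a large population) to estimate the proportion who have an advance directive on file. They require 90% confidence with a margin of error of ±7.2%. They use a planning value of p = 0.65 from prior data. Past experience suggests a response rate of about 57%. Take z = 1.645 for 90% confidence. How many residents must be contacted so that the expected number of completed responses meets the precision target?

Completed interviews needed: n₀ = 1.645² × 0.2275 / 0.072² ≈ 118.75 → 119.
At a 57% response rate, contacts needed = 119 / 0.57 ≈ 208.77 → 209.

209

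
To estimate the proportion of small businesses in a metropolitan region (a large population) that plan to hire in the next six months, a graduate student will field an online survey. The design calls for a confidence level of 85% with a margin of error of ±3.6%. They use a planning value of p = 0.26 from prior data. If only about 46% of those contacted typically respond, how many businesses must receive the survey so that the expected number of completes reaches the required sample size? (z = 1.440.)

Completed interviews needed: n₀ = 1.440² × 0.1924 / 0.036² ≈ 307.84 → 308.
At a 46% response rate, contacts needed = 308 / 0.46 ≈ 669.57 → 670.

670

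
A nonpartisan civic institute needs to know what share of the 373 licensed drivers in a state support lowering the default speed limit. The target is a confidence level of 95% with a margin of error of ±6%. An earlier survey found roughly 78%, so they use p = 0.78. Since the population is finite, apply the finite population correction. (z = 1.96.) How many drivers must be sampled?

124

Unadjusted: n₀ = 1.96² × 0.78 × 0.22 / 0.060² ≈ 183.12, so n₀ = 184.
Finite population correction with N = 373: n = n₀ / (1 + (n₀−1)/N) = 184 / (1 + 183/373) = 184 / 1.4906 ≈ 123.44.
Rounding up, n = 124.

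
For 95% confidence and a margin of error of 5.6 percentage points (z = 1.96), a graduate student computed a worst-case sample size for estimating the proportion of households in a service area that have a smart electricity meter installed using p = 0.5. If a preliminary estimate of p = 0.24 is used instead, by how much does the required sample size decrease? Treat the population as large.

83

Conservative (p = 0.5): n = 1.96² × 0.25 / 0.056² ≈ 306.25 → 307.
Using p = 0.24: p(1−p) = 0.1824, so n = 1.96² × 0.1824 / 0.056² ≈ 223.44 → 224.
Reduction: 307 − 224 = 83.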